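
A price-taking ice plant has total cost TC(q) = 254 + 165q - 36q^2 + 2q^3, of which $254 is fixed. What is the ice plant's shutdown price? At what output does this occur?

The firm shuts down when price falls below the minimum of average variable cost. AVC = VC/q = 165 - 36q + 2q^2.
At the minimum of AVC, MC = AVC. MC = 165 - 72q + 6q^2; setting MC = AVC gives 4q^2 - 36q = 0, so q = 9. min AVC = 3.
So the shutdown price is $3.

$3 per unit, at q = 9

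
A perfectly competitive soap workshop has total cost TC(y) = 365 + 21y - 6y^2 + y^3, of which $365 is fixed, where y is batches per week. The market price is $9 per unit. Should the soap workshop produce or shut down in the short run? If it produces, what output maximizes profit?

Shut down

Strip out fixed cost: VC = 21y - 6y^2 + y^3. Then AVC = 21 - 6y + y^2 and MC = 21 - 12y + 3y^2.
AVC is minimized where dAVC/dy = -6 + 2y = 0, at y = 3; min AVC = 21 - 6·3 + 3^2 = $12.
P = $9 lies below min AVC = $12; no output level covers variable cost.
Shutting down limits the loss to fixed cost, $365.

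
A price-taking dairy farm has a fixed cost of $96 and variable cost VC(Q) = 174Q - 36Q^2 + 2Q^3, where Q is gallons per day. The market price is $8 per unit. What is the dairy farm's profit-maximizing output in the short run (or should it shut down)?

From TC, MC = TC'(Q) = 174 - 72Q + 6Q^2 and AVC = VC/Q = 174 - 36Q + 2Q^2.
AVC hits its minimum where MC = AVC, at Q = 9, giving min AVC = 174 - 36·9 + 2·9^2 = $12.
P = $8 lies below min AVC = $12; no output level covers variable cost.
Shutting down limits the loss to fixed cost, $96.

Shut down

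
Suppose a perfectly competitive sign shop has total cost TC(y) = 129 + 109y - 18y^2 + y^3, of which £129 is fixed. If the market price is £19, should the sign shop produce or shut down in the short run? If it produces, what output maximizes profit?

From TC, MC = TC'(y) = 109 - 36y + 3y^2 and AVC = VC/y = 109 - 18y + y^2.
AVC hits its minimum where MC = AVC, at y = 9, giving min AVC = 109 - 18·9 + 9^2 = £28.
With P < min AVC (£19 < £28), every unit sold adds to the loss.
Shutting down limits the loss to fixed cost, £129.

Shut down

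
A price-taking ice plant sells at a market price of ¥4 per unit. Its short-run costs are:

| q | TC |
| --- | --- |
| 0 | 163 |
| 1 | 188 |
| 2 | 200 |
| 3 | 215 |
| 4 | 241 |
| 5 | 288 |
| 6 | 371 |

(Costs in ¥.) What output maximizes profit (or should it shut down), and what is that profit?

q = 0 (shut down); profit = -¥163

Profit at each row (π = 4q − TC): q=0: -163; q=1: -184; q=2: -192; q=3: -203; q=4: -225; q=5: -268; q=6: -347.
Profit is highest at q = 0. Equivalently, the lowest AVC in the table is 52/3 ≈ ¥17.33 at q = 3, and P = ¥4 falls below it — price never covers variable cost, so the firm shuts down and loses only its fixed cost.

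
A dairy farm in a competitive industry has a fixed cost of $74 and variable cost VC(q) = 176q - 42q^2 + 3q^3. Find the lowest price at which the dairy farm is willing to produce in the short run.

$29 per unit

Short-run supply begins at min AVC. From VC = 176q - 42q^2 + 3q^3, AVC = 176 - 42q + 3q^2.
dAVC/dq = -42 + 6q = 0 gives q = 7. min AVC = 176 - 42·7 + 3·7^2 = 29.
So the shutdown price is $29.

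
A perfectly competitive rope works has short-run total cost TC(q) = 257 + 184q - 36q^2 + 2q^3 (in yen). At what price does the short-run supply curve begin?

¥22 per unit

The firm shuts down when price falls below the minimum of average variable cost. AVC = VC/q = 184 - 36q + 2q^2.
dAVC/dq = -36 + 4q = 0 gives q = 9. min AVC = 184 - 36·9 + 2·9^2 = 22.
So the shutdown price is ¥22.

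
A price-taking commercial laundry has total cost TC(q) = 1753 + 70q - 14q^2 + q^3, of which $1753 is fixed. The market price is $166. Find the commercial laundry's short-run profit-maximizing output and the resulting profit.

AVC = 70 - 14q + q^2 has its minimum $21 at q = 7; price $166 clears that bar, so the firm operates.
MC = 70 - 28q + 3q^2. Setting P = MC and taking the root on the rising branch gives q* = 12.
TR = 166·12 = 1992. TC = 1753 + 552 = 2305. Profit = 1992 − 2305 = -$313.
By producing, the firm covers all variable cost plus $1440 of fixed cost; shutting down would lose the full $1753.

Profit = -$313 at q = 12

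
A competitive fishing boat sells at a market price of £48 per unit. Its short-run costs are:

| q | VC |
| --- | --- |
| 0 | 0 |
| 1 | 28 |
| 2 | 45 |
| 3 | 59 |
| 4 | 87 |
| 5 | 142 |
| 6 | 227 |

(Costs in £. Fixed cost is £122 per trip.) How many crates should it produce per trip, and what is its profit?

q = 4; profit = -£17

Compute π = P·q − TC at each output: q=0: -122; q=1: -102; q=2: -71; q=3: -37; q=4: -17; q=5: -24; q=6: -61.
Profit is maximized at q = 4. AVC there is 87/4 = £21.75 ≤ P, so producing beats shutting down (which would give -£122).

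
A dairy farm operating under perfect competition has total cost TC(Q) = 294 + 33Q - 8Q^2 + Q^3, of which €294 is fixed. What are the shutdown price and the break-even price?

AVC = 33 - 8Q + Q^2; minimized at Q = 4, giving min AVC = €17. That is the shutdown price.
ATC = 294/Q + 33 - 8Q + Q^2. Setting dATC/dQ = −294/Q^2 − 8 + 2Q = 0 gives Q = 7 (since 2·7^3 − 8·7^2 = 294).
min ATC = 294/7 + 33 − 8·7 + 7^2 = €68. That is the break-even price.
For €17 ≤ P < €68 the firm produces at a loss; below €17 it shuts down.

Shutdown price = €17; break-even price = €68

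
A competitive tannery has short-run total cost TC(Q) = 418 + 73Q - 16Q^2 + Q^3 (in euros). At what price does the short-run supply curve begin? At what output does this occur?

Short-run supply begins at min AVC. From VC = 73Q - 16Q^2 + Q^3, AVC = 73 - 16Q + Q^2.
dAVC/dQ = -16 + 2Q = 0 gives Q = 8. min AVC = 73 - 16·8 + 8^2 = 9.
So the shutdown price is €9.

€9 per unit, at Q = 8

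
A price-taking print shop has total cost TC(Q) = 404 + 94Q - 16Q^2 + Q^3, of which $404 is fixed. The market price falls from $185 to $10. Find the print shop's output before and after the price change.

Output falls from 13 to 0 (the firm shuts down)

AVC = 94 - 16Q + Q^2, minimized at Q = 8 where min AVC = $30. MC = 94 - 32Q + 3Q^2.
With P = $185 above the shutdown price, P = MC gives Q = 13.
At P = $10 < min AVC = $30, price no longer covers variable cost at any output, so the firm shuts down: Q = 0.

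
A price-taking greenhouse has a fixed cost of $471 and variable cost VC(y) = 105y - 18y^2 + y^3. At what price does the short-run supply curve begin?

$24 per unit

Short-run supply begins at min AVC. From VC = 105y - 18y^2 + y^3, AVC = 105 - 18y + y^2.
At the minimum of AVC, MC = AVC. MC = 105 - 36y + 3y^2; setting MC = AVC gives 2y^2 - 18y = 0, so y = 9. min AVC = 24.
For P < $24 the firm produces nothing.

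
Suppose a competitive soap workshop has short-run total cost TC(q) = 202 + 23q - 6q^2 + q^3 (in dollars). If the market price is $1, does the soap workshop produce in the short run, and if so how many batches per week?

Shut down

From TC, MC = TC'(q) = 23 - 12q + 3q^2 and AVC = VC/q = 23 - 6q + q^2.
The AVC parabola has its vertex at q = 6/2 = 3, where AVC = 23 - 6·3 + 3^2 = $14.
With P < min AVC ($1 < $14), every unit sold adds to the loss.
Best response: produce nothing and absorb the $202 fixed cost.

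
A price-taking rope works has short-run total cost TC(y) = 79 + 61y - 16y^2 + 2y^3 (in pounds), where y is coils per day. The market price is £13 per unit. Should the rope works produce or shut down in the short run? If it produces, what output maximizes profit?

Strip out fixed cost: VC = 61y - 16y^2 + 2y^3. Then AVC = 61 - 16y + 2y^2 and MC = 61 - 32y + 6y^2.
AVC is minimized where dAVC/dy = -16 + 4y = 0, at y = 4; min AVC = 61 - 16·4 + 2·4^2 = £29.
With P < min AVC (£13 < £29), every unit sold adds to the loss.
The firm minimizes its loss by shutting down and losing only its fixed cost of £79.

Shut down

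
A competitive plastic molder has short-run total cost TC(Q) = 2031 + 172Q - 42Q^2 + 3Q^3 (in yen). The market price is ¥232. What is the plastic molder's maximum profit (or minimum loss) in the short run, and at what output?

AVC = 172 - 42Q + 3Q^2; min AVC = ¥25 at Q = 7. Since P = ¥232 ≥ min AVC, the firm produces.
MC = 172 - 84Q + 9Q^2. Setting P = MC and taking the root on the rising branch gives Q* = 10.
TR = 232·10 = 2320. TC = 2031 + 520 = 2551. Profit = 2320 − 2551 = -¥231.
That loss of ¥231 beats the ¥2031 the firm would lose by shutting down; producing recovers ¥1800 of fixed cost.

Profit = -¥231 at Q = 10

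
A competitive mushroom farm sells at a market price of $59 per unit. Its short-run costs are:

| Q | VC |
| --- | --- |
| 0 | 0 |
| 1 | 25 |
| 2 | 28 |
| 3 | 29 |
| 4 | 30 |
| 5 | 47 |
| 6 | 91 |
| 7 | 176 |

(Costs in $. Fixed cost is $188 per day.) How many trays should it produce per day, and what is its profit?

Compute π = P·Q − TC at each output: Q=0: -188; Q=1: -154; Q=2: -98; Q=3: -40; Q=4: 18; Q=5: 60; Q=6: 75; Q=7: 49.
Profit is maximized at Q = 6. AVC there is 91/6 = $15.17 ≤ P, so producing beats shutting down (which would give -$188).

Q = 6; profit = $75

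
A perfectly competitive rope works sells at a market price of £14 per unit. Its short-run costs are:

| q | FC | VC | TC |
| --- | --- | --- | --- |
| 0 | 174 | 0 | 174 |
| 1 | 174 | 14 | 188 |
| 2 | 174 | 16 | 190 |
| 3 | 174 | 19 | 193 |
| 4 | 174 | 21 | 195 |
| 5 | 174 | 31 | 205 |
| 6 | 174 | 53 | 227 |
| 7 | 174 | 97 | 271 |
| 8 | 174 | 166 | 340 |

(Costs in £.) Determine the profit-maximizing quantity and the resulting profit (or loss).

q = 5; profit = -£135

Profit at each row (π = 14q − TC): q=0: -174; q=1: -174; q=2: -162; q=3: -151; q=4: -139; q=5: -135; q=6: -143; q=7: -173; q=8: -228.
Profit is maximized at q = 5. AVC there is 31/5 = £6.20 ≤ P, so producing beats shutting down (which would give -£174).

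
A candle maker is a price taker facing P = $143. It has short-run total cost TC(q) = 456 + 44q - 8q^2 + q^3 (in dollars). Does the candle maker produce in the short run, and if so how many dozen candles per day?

Variable cost is VC = 44q - 8q^2 + q^3, so AVC = VC/q = 44 - 8q + q^2 and MC = dTC/dq = 44 - 16q + 3q^2.
The AVC parabola has its vertex at q = 8/2 = 4, where AVC = 44 - 8·4 + 4^2 = $28.
Because $143 ≥ $28, revenue can cover variable cost; the firm operates.
Solving P = MC: -99 - 16q + 3q^2 = 0 ⇒ q = -11/3 or 9. On the upward-sloping branch, q* = 9.
Check: AVC at q = 9 is $53 ≤ P, so revenue covers variable cost.
Profit = P·q − TC = 143·9 − 933 = $354.

Produce at q = 9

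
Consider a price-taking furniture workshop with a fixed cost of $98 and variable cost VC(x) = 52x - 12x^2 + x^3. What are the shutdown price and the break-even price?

AVC = 52 - 12x + x^2; minimized at x = 6, giving min AVC = $16. That is the shutdown price.
ATC = 98/x + 52 - 12x + x^2. Setting dATC/dx = −98/x^2 − 12 + 2x = 0 gives x = 7 (since 2·7^3 − 12·7^2 = 98).
min ATC = 98/7 + 52 − 12·7 + 7^2 = $31. That is the break-even price.
Between these two prices the firm operates at a loss; above $31 it earns a profit.

Shutdown price = $16; break-even price = $31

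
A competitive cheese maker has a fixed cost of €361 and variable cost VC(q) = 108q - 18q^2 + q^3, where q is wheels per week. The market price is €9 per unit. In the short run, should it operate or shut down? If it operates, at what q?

Shut down

Variable cost is VC = 108q - 18q^2 + q^3, so AVC = VC/q = 108 - 18q + q^2 and MC = dTC/dq = 108 - 36q + 3q^2.
AVC is minimized where dAVC/dq = -18 + 2q = 0, at q = 9; min AVC = 108 - 18·9 + 9^2 = €27.
P = €9 lies below min AVC = €27; no output level covers variable cost.
Shutting down limits the loss to fixed cost, €361.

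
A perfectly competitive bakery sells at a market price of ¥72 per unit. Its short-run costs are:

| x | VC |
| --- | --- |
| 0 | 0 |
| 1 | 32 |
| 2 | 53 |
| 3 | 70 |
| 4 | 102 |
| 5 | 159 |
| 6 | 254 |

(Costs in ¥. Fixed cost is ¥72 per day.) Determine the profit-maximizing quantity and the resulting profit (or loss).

x = 5; profit = ¥129

Tabulate TR − TC: x=0: -72; x=1: -32; x=2: 19; x=3: 74; x=4: 114; x=5: 129; x=6: 106.
Profit is maximized at x = 5. AVC there is 159/5 = ¥31.80 ≤ P, so producing beats shutting down (which would give -¥72).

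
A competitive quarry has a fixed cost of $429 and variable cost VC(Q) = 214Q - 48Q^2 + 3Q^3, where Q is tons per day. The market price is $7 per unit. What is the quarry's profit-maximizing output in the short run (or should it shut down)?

Variable cost is VC = 214Q - 48Q^2 + 3Q^3, so AVC = VC/Q = 214 - 48Q + 3Q^2 and MC = dTC/dQ = 214 - 96Q + 9Q^2.
AVC hits its minimum where MC = AVC, at Q = 8, giving min AVC = 214 - 48·8 + 3·8^2 = $22.
P = $7 lies below min AVC = $22; no output level covers variable cost.
The firm minimizes its loss by shutting down and losing only its fixed cost of $429.

Shut down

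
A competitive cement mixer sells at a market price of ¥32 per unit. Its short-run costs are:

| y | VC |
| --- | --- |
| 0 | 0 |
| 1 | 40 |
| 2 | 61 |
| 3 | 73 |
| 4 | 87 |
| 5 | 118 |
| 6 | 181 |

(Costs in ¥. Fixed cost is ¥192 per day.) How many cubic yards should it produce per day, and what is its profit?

Compute π = P·y − TC at each output: y=0: -192; y=1: -200; y=2: -189; y=3: -169; y=4: -151; y=5: -150; y=6: -181.
Profit is maximized at y = 5. AVC there is 118/5 = ¥23.60 ≤ P, so producing beats shutting down (which would give -¥192).

y = 5; profit = -¥150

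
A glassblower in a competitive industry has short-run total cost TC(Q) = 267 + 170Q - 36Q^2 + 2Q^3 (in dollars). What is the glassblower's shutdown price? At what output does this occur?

$8 per unit, at Q = 9

The firm shuts down when price falls below the minimum of average variable cost. AVC = VC/Q = 170 - 36Q + 2Q^2.
dAVC/dQ = -36 + 4Q = 0 gives Q = 9. min AVC = 170 - 36·9 + 2·9^2 = 8.
For P < $8 the firm produces nothing.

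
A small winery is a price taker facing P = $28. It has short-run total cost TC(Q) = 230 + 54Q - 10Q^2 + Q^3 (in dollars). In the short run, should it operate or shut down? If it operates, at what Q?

Strip out fixed cost: VC = 54Q - 10Q^2 + Q^3. Then AVC = 54 - 10Q + Q^2 and MC = 54 - 20Q + 3Q^2.
AVC hits its minimum where MC = AVC, at Q = 5, giving min AVC = 54 - 10·5 + 5^2 = $29.
P = $28 lies below min AVC = $29; no output level covers variable cost.
The firm minimizes its loss by shutting down and losing only its fixed cost of $230.

Shut down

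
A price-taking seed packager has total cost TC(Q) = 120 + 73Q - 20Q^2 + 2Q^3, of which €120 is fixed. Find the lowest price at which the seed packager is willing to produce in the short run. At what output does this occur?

€23 per unit, at Q = 5

The firm shuts down when price falls below the minimum of average variable cost. AVC = VC/Q = 73 - 20Q + 2Q^2.
At the minimum of AVC, MC = AVC. MC = 73 - 40Q + 6Q^2; setting MC = AVC gives 4Q^2 - 20Q = 0, so Q = 5. min AVC = 23.
For P < €23 the firm produces nothing.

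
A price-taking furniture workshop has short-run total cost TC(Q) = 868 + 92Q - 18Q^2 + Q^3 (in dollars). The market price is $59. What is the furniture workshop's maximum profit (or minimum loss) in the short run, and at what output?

AVC = 92 - 18Q + Q^2 has its minimum $11 at Q = 9; price $59 clears that bar, so the firm operates.
With MC = 92 - 36Q + 3Q^2, P = MC on the upward-sloping part at Q* = 11.
TR = 59·11 = 649. TC = 868 + 165 = 1033. Profit = 649 − 1033 = -$384.
Shutting down would mean losing the fixed cost of $868, so operating at a loss of $384 is better by $484.

Profit = -$384 at Q = 11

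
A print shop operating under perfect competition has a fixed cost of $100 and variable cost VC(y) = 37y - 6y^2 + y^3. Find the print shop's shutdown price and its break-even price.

Shutdown price = min AVC. AVC = 37 - 6y + y^2, with vertex at y = 3 and minimum $28.
ATC = 100/y + 37 - 6y + y^2. Setting dATC/dy = −100/y^2 − 6 + 2y = 0 gives y = 5 (since 2·5^3 − 6·5^2 = 100).
min ATC = 100/5 + 37 − 6·5 + 5^2 = $52. That is the break-even price.
Between these two prices the firm operates at a loss; above $52 it earns a profit.

Shutdown price = $28; break-even price = $52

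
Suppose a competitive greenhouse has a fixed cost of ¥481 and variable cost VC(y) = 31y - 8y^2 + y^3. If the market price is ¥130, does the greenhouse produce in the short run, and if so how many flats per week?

Produce at y = 9

From TC, MC = TC'(y) = 31 - 16y + 3y^2 and AVC = VC/y = 31 - 8y + y^2.
AVC hits its minimum where MC = AVC, at y = 4, giving min AVC = 31 - 8·4 + 4^2 = ¥15.
Since P = ¥130 ≥ min AVC = ¥15, price covers variable cost and the firm should produce.
Solving P = MC: -99 - 16y + 3y^2 = 0 ⇒ y = -11/3 or 9. On the upward-sloping branch, y* = 9.
Check: AVC at y = 9 is ¥40 ≤ P, so revenue covers variable cost.
Profit = P·y − TC = 130·9 − 841 = ¥329.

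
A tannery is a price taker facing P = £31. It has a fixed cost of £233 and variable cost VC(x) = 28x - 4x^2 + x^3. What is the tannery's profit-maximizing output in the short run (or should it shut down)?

Variable cost is VC = 28x - 4x^2 + x^3, so AVC = VC/x = 28 - 4x + x^2 and MC = dTC/dx = 28 - 8x + 3x^2.
AVC is minimized where dAVC/dx = -4 + 2x = 0, at x = 2; min AVC = 28 - 4·2 + 2^2 = £24.
P = £31 exceeds min AVC = £24, so the firm stays open.
Solving P = MC: -3 - 8x + 3x^2 = 0 ⇒ x = -1/3 or 3. On the upward-sloping branch, x* = 3.
Check: AVC at x = 3 is £25 ≤ P, so revenue covers variable cost.
Profit = P·x − TC = 31·3 − 308 = -£215, a loss, but smaller than the £233 fixed cost the firm would lose by shutting down.

Produce at x = 3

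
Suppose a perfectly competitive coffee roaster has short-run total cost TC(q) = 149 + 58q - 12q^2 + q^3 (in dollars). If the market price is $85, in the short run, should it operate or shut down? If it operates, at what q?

From TC, MC = TC'(q) = 58 - 24q + 3q^2 and AVC = VC/q = 58 - 12q + q^2.
AVC is minimized where dAVC/dq = -12 + 2q = 0, at q = 6; min AVC = 58 - 12·6 + 6^2 = $22.
P = $85 exceeds min AVC = $22, so the firm stays open.
P = MC gives -27 - 24q + 3q^2 = 0, with roots -1 and 9. Take the larger (rising MC): q* = 9.
Check: AVC at q = 9 is $31 ≤ P, so revenue covers variable cost.
Profit = P·q − TC = 85·9 − 428 = $337.

Produce at q = 9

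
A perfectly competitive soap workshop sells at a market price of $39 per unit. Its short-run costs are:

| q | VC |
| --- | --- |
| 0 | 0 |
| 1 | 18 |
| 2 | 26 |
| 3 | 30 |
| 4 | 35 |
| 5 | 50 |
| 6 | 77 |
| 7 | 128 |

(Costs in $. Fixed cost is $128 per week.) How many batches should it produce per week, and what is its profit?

q = 6; profit = $29

Compute π = P·q − TC at each output: q=0: -128; q=1: -107; q=2: -76; q=3: -41; q=4: -7; q=5: 17; q=6: 29; q=7: 17.
Profit is maximized at q = 6. AVC there is 77/6 = $12.83 ≤ P, so producing beats shutting down (which would give -$128).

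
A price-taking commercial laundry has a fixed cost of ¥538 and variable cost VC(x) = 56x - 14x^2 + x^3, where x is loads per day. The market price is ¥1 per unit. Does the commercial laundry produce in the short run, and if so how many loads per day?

Shut down

From TC, MC = TC'(x) = 56 - 28x + 3x^2 and AVC = VC/x = 56 - 14x + x^2.
AVC hits its minimum where MC = AVC, at x = 7, giving min AVC = 56 - 14·7 + 7^2 = ¥7.
With P < min AVC (¥1 < ¥7), every unit sold adds to the loss.
Shutting down limits the loss to fixed cost, ¥538.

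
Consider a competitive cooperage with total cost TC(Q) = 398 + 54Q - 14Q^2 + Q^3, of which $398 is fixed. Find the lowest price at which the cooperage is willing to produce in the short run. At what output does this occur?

$5 per unit, at Q = 7

Short-run supply begins at min AVC. From VC = 54Q - 14Q^2 + Q^3, AVC = 54 - 14Q + Q^2.
dAVC/dQ = -14 + 2Q = 0 gives Q = 7. min AVC = 54 - 14·7 + 7^2 = 5.
So the shutdown price is $5.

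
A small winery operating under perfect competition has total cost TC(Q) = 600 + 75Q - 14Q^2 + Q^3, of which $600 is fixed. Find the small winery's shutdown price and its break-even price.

Shutdown price = $26; break-even price = $95

AVC = 75 - 14Q + Q^2; minimized at Q = 7, giving min AVC = $26. That is the shutdown price.
ATC = 600/Q + 75 - 14Q + Q^2. Setting dATC/dQ = −600/Q^2 − 14 + 2Q = 0 gives Q = 10 (since 2·10^3 − 14·10^2 = 600).
min ATC = 600/10 + 75 − 14·10 + 10^2 = $95. That is the break-even price.
Between these two prices the firm operates at a loss; above $95 it earns a profit.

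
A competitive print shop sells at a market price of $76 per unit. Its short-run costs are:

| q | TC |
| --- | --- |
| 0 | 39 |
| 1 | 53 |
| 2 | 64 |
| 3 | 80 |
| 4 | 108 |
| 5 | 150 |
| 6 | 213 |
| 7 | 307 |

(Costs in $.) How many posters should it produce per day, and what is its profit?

q = 6; profit = $243

Tabulate TR − TC: q=0: -39; q=1: 23; q=2: 88; q=3: 148; q=4: 196; q=5: 230; q=6: 243; q=7: 225.
Profit is maximized at q = 6. AVC there is 174/6 = $29 ≤ P, so producing beats shutting down (which would give -$39).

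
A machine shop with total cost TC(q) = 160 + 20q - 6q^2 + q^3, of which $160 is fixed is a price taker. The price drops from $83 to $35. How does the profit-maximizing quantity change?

MC = 20 - 12q + 3q^2; the shutdown threshold is min AVC = $11 (at q = 3).
With P = $83 above the shutdown price, P = MC gives q = 7.
At P = $35 ≥ min AVC, set P = MC: q = 5. The firm stays open but cuts output.

Output falls from 7 to 5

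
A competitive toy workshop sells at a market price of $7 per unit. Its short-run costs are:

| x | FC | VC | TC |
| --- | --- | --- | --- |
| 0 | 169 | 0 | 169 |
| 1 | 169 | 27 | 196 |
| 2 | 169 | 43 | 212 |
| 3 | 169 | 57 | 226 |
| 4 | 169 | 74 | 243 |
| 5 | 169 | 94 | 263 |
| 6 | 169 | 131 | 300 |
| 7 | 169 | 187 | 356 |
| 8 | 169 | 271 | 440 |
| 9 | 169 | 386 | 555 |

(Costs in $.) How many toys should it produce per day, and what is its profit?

x = 0 (shut down); profit = -$169

Profit at each row (π = 7x − TC): x=0: -169; x=1: -189; x=2: -198; x=3: -205; x=4: -215; x=5: -228; x=6: -258; x=7: -307; x=8: -384; x=9: -492.
Profit is highest at x = 0. Equivalently, the lowest AVC in the table is 74/4 ≈ $18.50 at x = 4, and P = $7 falls below it — price never covers variable cost, so the firm shuts down and loses only its fixed cost.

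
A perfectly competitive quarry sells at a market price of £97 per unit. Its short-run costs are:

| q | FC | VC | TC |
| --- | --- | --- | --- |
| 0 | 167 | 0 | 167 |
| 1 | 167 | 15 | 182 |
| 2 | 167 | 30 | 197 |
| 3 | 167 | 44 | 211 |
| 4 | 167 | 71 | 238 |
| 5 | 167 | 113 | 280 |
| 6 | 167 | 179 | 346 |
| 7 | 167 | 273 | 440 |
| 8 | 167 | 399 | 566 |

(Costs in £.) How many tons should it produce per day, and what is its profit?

q = 7; profit = £239

Compute π = P·q − TC at each output: q=0: -167; q=1: -85; q=2: -3; q=3: 80; q=4: 150; q=5: 205; q=6: 236; q=7: 239; q=8: 210.
Profit is maximized at q = 7. AVC there is 273/7 = £39 ≤ P, so producing beats shutting down (which would give -£167).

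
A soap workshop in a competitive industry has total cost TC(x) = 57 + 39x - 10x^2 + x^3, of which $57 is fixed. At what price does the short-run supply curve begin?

The shutdown price is the minimum of AVC. VC = 39x - 10x^2 + x^3, so AVC = 39 - 10x + x^2.
dAVC/dx = -10 + 2x = 0 gives x = 5. min AVC = 39 - 10·5 + 5^2 = 14.
The firm shuts down for any P below $14.

$14 per unit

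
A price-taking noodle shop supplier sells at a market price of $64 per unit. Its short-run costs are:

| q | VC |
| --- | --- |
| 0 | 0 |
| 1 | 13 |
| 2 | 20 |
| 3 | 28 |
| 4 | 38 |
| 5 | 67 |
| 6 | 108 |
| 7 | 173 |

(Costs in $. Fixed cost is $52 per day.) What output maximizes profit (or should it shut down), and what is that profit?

Compute π = P·q − TC at each output: q=0: -52; q=1: -1; q=2: 56; q=3: 112; q=4: 166; q=5: 201; q=6: 224; q=7: 223.
Profit is maximized at q = 6. AVC there is 108/6 = $18 ≤ P, so producing beats shutting down (which would give -$52).

q = 6; profit = $224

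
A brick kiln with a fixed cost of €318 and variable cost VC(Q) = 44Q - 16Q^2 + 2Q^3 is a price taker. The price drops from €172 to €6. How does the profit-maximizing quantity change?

Output falls from 8 to 0 (the firm shuts down)

AVC = 44 - 16Q + 2Q^2, minimized at Q = 4 where min AVC = €12. MC = 44 - 32Q + 6Q^2.
At P = €172 ≥ min AVC, set P = MC on the rising branch: Q = 8.
At P = €6 < min AVC = €12, price no longer covers variable cost at any output, so the firm shuts down: Q = 0.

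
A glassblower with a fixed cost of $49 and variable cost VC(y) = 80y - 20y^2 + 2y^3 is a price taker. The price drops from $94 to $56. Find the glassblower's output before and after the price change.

Output falls from 7 to 6

MC = 80 - 40y + 6y^2; the shutdown threshold is min AVC = $30 (at y = 5).
At P = $94 ≥ min AVC, set P = MC on the rising branch: y = 7.
At P = $56 ≥ min AVC, set P = MC: y = 6. The firm stays open but cuts output.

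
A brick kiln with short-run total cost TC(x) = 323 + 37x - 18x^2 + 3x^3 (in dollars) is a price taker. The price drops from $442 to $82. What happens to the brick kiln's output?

MC = 37 - 36x + 9x^2; the shutdown threshold is min AVC = $10 (at x = 3).
At P = $442 ≥ min AVC, set P = MC on the rising branch: x = 9.
At P = $82 ≥ min AVC, set P = MC: x = 5. The firm stays open but cuts output.

Output falls from 9 to 5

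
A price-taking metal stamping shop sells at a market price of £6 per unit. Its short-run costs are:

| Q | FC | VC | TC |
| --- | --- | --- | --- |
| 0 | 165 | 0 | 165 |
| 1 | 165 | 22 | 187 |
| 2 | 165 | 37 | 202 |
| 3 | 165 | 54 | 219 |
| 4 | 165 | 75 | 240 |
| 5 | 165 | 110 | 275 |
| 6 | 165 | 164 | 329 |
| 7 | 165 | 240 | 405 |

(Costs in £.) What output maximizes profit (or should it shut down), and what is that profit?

Q = 0 (shut down); profit = -£165

Tabulate TR − TC: Q=0: -165; Q=1: -181; Q=2: -190; Q=3: -201; Q=4: -216; Q=5: -245; Q=6: -293; Q=7: -363.
Profit is highest at Q = 0. Equivalently, the lowest AVC in the table is 54/3 ≈ £18 at Q = 3, and P = £6 falls below it — price never covers variable cost, so the firm shuts down and loses only its fixed cost.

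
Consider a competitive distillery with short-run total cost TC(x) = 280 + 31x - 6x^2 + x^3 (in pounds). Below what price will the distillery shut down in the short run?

The shutdown price is the minimum of AVC. VC = 31x - 6x^2 + x^3, so AVC = 31 - 6x + x^2.
At the minimum of AVC, MC = AVC. MC = 31 - 12x + 3x^2; setting MC = AVC gives 2x^2 - 6x = 0, so x = 3. min AVC = 22.
For P < £22 the firm produces nothing.

£22 per unit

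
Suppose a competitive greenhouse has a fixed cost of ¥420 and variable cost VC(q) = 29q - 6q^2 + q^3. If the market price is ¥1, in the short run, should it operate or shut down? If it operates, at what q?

Shut down

Strip out fixed cost: VC = 29q - 6q^2 + q^3. Then AVC = 29 - 6q + q^2 and MC = 29 - 12q + 3q^2.
The AVC parabola has its vertex at q = 6/2 = 3, where AVC = 29 - 6·3 + 3^2 = ¥20.
With P < min AVC (¥1 < ¥20), every unit sold adds to the loss.
The firm minimizes its loss by shutting down and losing only its fixed cost of ¥420.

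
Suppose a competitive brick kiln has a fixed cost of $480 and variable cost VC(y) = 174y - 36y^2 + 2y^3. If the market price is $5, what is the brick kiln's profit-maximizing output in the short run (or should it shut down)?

Shut down

From TC, MC = TC'(y) = 174 - 72y + 6y^2 and AVC = VC/y = 174 - 36y + 2y^2.
AVC is minimized where dAVC/dy = -36 + 4y = 0, at y = 9; min AVC = 174 - 36·9 + 2·9^2 = $12.
P = $5 lies below min AVC = $12; no output level covers variable cost.
Best response: produce nothing and absorb the $480 fixed cost.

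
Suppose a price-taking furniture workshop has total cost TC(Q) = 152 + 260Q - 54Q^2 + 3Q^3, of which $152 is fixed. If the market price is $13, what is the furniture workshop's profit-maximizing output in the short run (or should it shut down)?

Strip out fixed cost: VC = 260Q - 54Q^2 + 3Q^3. Then AVC = 260 - 54Q + 3Q^2 and MC = 260 - 108Q + 9Q^2.
The AVC parabola has its vertex at Q = 54/6 = 9, where AVC = 260 - 54·9 + 3·9^2 = $17.
Since P = $13 < min AVC = $17, price fails to cover variable cost at any output.
Shutting down limits the loss to fixed cost, $152.

Shut down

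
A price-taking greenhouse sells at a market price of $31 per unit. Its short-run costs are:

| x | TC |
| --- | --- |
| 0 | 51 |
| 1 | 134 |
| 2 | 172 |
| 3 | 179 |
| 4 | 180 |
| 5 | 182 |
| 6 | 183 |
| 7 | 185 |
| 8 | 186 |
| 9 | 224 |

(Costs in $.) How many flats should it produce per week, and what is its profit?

Compute π = P·x − TC at each output: x=0: -51; x=1: -103; x=2: -110; x=3: -86; x=4: -56; x=5: -27; x=6: 3; x=7: 32; x=8: 62; x=9: 55.
Profit is maximized at x = 8. AVC there is 135/8 = $16.88 ≤ P, so producing beats shutting down (which would give -$51).

x = 8; profit = $62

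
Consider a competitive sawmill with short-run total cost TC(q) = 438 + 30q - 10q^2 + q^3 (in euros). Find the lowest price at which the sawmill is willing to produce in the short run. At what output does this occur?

€5 per unit, at q = 5

The firm shuts down when price falls below the minimum of average variable cost. AVC = VC/q = 30 - 10q + q^2.
dAVC/dq = -10 + 2q = 0 gives q = 5. min AVC = 30 - 10·5 + 5^2 = 5.
For P < €5 the firm produces nothing.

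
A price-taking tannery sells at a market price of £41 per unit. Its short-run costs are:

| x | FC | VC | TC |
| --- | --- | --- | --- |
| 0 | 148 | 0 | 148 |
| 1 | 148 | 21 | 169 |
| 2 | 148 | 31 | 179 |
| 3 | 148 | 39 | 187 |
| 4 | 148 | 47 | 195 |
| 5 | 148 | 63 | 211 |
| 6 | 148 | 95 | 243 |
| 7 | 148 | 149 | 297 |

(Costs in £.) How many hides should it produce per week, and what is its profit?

x = 6; profit = £3

Profit at each row (π = 41x − TC): x=0: -148; x=1: -128; x=2: -97; x=3: -64; x=4: -31; x=5: -6; x=6: 3; x=7: -10.
Profit is maximized at x = 6. AVC there is 95/6 = £15.83 ≤ P, so producing beats shutting down (which would give -£148).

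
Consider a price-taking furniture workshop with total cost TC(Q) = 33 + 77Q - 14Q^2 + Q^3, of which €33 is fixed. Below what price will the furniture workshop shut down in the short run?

€28 per unit

The shutdown price is the minimum of AVC. VC = 77Q - 14Q^2 + Q^3, so AVC = 77 - 14Q + Q^2.
At the minimum of AVC, MC = AVC. MC = 77 - 28Q + 3Q^2; setting MC = AVC gives 2Q^2 - 14Q = 0, so Q = 7. min AVC = 28.
For P < €28 the firm produces nothing.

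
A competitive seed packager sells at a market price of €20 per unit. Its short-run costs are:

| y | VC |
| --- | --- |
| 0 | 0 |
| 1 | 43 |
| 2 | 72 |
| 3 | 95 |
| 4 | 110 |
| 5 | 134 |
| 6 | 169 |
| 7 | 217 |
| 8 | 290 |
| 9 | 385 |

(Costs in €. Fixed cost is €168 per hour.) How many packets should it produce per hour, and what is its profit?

Tabulate TR − TC: y=0: -168; y=1: -191; y=2: -200; y=3: -203; y=4: -198; y=5: -202; y=6: -217; y=7: -245; y=8: -298; y=9: -373.
Profit is highest at y = 0. Equivalently, the lowest AVC in the table is 134/5 ≈ €26.80 at y = 5, and P = €20 falls below it — price never covers variable cost, so the firm shuts down and loses only its fixed cost.

y = 0 (shut down); profit = -€168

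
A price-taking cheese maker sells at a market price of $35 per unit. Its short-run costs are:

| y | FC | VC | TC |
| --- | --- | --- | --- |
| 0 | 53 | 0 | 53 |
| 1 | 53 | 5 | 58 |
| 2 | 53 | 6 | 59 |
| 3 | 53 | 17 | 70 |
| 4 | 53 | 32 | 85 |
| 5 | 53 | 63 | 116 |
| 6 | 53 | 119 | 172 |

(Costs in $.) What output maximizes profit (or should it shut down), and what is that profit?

Tabulate TR − TC: y=0: -53; y=1: -23; y=2: 11; y=3: 35; y=4: 55; y=5: 59; y=6: 38.
Profit is maximized at y = 5. AVC there is 63/5 = $12.60 ≤ P, so producing beats shutting down (which would give -$53).

y = 5; profit = $59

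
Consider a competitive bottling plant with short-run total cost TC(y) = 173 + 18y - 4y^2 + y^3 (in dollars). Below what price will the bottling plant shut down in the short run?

The firm shuts down when price falls below the minimum of average variable cost. AVC = VC/y = 18 - 4y + y^2.
At the minimum of AVC, MC = AVC. MC = 18 - 8y + 3y^2; setting MC = AVC gives 2y^2 - 4y = 0, so y = 2. min AVC = 14.
The firm shuts down for any P below $14.

$14 per unit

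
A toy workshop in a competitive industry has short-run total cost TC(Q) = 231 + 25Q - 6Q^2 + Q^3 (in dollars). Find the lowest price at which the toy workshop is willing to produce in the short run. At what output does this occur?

The shutdown price is the minimum of AVC. VC = 25Q - 6Q^2 + Q^3, so AVC = 25 - 6Q + Q^2.
dAVC/dQ = -6 + 2Q = 0 gives Q = 3. min AVC = 25 - 6·3 + 3^2 = 16.
The firm shuts down for any P below $16.

$16 per unit, at Q = 3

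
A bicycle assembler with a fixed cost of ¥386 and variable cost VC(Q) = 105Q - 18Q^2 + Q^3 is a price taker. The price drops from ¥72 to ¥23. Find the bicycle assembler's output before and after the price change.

MC = 105 - 36Q + 3Q^2; the shutdown threshold is min AVC = ¥24 (at Q = 9).
With P = ¥72 above the shutdown price, P = MC gives Q = 11.
At P = ¥23 < min AVC = ¥24, price no longer covers variable cost at any output, so the firm shuts down: Q = 0.

Output falls from 11 to 0 (the firm shuts down)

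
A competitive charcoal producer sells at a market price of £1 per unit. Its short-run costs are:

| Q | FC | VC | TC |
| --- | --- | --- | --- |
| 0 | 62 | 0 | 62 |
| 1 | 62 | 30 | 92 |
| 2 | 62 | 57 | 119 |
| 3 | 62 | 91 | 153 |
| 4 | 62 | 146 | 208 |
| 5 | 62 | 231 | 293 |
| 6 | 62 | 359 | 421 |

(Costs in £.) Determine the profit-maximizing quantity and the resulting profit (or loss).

Q = 0 (shut down); profit = -£62

Tabulate TR − TC: Q=0: -62; Q=1: -91; Q=2: -117; Q=3: -150; Q=4: -204; Q=5: -288; Q=6: -415.
Profit is highest at Q = 0. Equivalently, the lowest AVC in the table is 57/2 ≈ £28.50 at Q = 2, and P = £1 falls below it — price never covers variable cost, so the firm shuts down and loses only its fixed cost.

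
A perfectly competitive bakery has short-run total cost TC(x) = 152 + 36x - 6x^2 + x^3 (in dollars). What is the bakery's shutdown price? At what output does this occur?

$27 per unit, at x = 3

Short-run supply begins at min AVC. From VC = 36x - 6x^2 + x^3, AVC = 36 - 6x + x^2.
dAVC/dx = -6 + 2x = 0 gives x = 3. min AVC = 36 - 6·3 + 3^2 = 27.
For P < $27 the firm produces nothing.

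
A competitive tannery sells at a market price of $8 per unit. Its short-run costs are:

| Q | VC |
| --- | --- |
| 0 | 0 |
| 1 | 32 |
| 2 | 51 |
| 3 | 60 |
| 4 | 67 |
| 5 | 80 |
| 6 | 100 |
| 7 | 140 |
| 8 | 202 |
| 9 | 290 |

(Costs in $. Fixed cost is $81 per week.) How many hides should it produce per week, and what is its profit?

Tabulate TR − TC: Q=0: -81; Q=1: -105; Q=2: -116; Q=3: -117; Q=4: -116; Q=5: -121; Q=6: -133; Q=7: -165; Q=8: -219; Q=9: -299.
Profit is highest at Q = 0. Equivalently, the lowest AVC in the table is 80/5 ≈ $16 at Q = 5, and P = $8 falls below it — price never covers variable cost, so the firm shuts down and loses only its fixed cost.

Q = 0 (shut down); profit = -$81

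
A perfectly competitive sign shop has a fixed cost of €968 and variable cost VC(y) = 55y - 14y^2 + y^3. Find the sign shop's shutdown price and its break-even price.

AVC = 55 - 14y + y^2; minimized at y = 7, giving min AVC = €6. That is the shutdown price.
ATC = 968/y + 55 - 14y + y^2. Setting dATC/dy = −968/y^2 − 14 + 2y = 0 gives y = 11 (since 2·11^3 − 14·11^2 = 968).
min ATC = 968/11 + 55 − 14·11 + 11^2 = €110. That is the break-even price.
Between these two prices the firm operates at a loss; above €110 it earns a profit.

Shutdown price = €6; break-even price = €110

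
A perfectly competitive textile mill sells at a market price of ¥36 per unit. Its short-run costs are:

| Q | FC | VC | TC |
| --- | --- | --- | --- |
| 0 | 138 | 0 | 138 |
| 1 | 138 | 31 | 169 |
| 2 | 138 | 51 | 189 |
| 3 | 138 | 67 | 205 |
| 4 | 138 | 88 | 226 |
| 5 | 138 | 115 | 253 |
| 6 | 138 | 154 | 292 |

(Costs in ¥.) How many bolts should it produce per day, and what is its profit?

Q = 5; profit = -¥73

Profit at each row (π = 36Q − TC): Q=0: -138; Q=1: -133; Q=2: -117; Q=3: -97; Q=4: -82; Q=5: -73; Q=6: -76.
Profit is maximized at Q = 5. AVC there is 115/5 = ¥23 ≤ P, so producing beats shutting down (which would give -¥138).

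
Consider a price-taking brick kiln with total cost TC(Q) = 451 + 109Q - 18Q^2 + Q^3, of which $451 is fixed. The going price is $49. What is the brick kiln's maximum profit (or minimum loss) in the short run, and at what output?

Profit = -$251 at Q = 10

AVC = 109 - 18Q + Q^2 has its minimum $28 at Q = 9; price $49 clears that bar, so the firm operates.
With MC = 109 - 36Q + 3Q^2, P = MC on the upward-sloping part at Q* = 10.
TR = 49·10 = 490. TC = 451 + 290 = 741. Profit = 490 − 741 = -$251.
Shutting down would mean losing the fixed cost of $451, so operating at a loss of $251 is better by $200.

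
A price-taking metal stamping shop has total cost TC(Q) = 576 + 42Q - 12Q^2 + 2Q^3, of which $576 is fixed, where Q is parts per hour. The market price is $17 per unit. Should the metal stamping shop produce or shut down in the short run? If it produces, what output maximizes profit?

Shut down

Variable cost is VC = 42Q - 12Q^2 + 2Q^3, so AVC = VC/Q = 42 - 12Q + 2Q^2 and MC = dTC/dQ = 42 - 24Q + 6Q^2.
AVC hits its minimum where MC = AVC, at Q = 3, giving min AVC = 42 - 12·3 + 2·3^2 = $24.
P = $17 lies below min AVC = $24; no output level covers variable cost.
The firm minimizes its loss by shutting down and losing only its fixed cost of $576.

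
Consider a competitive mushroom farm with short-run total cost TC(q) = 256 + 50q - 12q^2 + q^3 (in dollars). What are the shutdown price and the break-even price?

Shutdown price = min AVC. AVC = 50 - 12q + q^2, with vertex at q = 6 and minimum $14.
ATC = 256/q + 50 - 12q + q^2. Setting dATC/dq = −256/q^2 − 12 + 2q = 0 gives q = 8 (since 2·8^3 − 12·8^2 = 256).
min ATC = 256/8 + 50 − 12·8 + 8^2 = $50. That is the break-even price.
For $14 ≤ P < $50 the firm produces at a loss; below $14 it shuts down.

Shutdown price = $14; break-even price = $50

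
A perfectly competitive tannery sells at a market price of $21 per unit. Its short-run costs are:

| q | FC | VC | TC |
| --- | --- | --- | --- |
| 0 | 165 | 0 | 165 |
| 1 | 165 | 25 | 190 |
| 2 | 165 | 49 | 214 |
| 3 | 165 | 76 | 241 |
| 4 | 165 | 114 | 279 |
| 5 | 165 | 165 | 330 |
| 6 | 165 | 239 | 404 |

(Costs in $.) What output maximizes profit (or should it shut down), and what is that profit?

Tabulate TR − TC: q=0: -165; q=1: -169; q=2: -172; q=3: -178; q=4: -195; q=5: -225; q=6: -278.
Profit is highest at q = 0. Equivalently, the lowest AVC in the table is 49/2 ≈ $24.50 at q = 2, and P = $21 falls below it — price never covers variable cost, so the firm shuts down and loses only its fixed cost.

q = 0 (shut down); profit = -$165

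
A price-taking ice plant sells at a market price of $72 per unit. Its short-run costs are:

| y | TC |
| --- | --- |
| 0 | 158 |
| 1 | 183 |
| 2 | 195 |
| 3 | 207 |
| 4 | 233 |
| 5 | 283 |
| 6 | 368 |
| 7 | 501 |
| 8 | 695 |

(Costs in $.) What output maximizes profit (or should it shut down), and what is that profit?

Compute π = P·y − TC at each output: y=0: -158; y=1: -111; y=2: -51; y=3: 9; y=4: 55; y=5: 77; y=6: 64; y=7: 3; y=8: -119.
Profit is maximized at y = 5. AVC there is 125/5 = $25 ≤ P, so producing beats shutting down (which would give -$158).

y = 5; profit = $77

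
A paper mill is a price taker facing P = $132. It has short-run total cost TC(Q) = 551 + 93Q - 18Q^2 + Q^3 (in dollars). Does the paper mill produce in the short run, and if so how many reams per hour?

From TC, MC = TC'(Q) = 93 - 36Q + 3Q^2 and AVC = VC/Q = 93 - 18Q + Q^2.
AVC hits its minimum where MC = AVC, at Q = 9, giving min AVC = 93 - 18·9 + 9^2 = $12.
P = $132 exceeds min AVC = $12, so the firm stays open.
Solving P = MC: -39 - 36Q + 3Q^2 = 0 ⇒ Q = -1 or 13. On the upward-sloping branch, Q* = 13.
Check: AVC at Q = 13 is $28 ≤ P, so revenue covers variable cost.
Profit = P·Q − TC = 132·13 − 915 = $801.

Produce at Q = 13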